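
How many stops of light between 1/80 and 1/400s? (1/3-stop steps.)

2 1/3 stops

1/80 → 1/100 → 1/125 → 1/160 → 1/200 → 1/250 → 1/320 → 1/400 — count the steps: 7 third-stops = 2 1/3 stops.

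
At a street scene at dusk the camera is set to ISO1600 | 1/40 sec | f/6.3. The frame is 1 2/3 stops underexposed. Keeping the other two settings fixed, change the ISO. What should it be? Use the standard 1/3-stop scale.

ISO 5000

Underexposed by 1 2/3 stops → need 1 2/3 stops brighter.
ISO: 1600 → 2000 → 2500 → 3200 → 4000 → 5000.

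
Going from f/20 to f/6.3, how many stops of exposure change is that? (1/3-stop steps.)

f/20 → f/18 → f/16 → f/14 → f/13 → f/11 → f/10 → f/9 → f/8 → f/7.1 → f/6.3 — count the steps: 10 third-stops = 3 1/3 stops.

3 1/3 stops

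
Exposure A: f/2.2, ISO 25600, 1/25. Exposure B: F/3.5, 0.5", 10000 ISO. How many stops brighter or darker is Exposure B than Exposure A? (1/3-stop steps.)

Aperture: f/2.2 → f/2.5 → f/2.8 → f/3.2 → f/3.5 — 1 1/3 stops smaller aperture (darker).
Shutter speed: 1/25 → 1/20 → 1/15 → 1/13 → 1/10 → 1/8 → 1/6 → 1/5 → 1/4 → 0.3 → 0.4 → 0.5 — 3 2/3 stops slower (brighter).
ISO: 25600 → 20000 → 16000 → 12800 → 10000 — 1 1/3 stops dropped (darker).
Net: −1 1/3 +3 2/3 −1 1/3 = +1 stop.

1 stop brighter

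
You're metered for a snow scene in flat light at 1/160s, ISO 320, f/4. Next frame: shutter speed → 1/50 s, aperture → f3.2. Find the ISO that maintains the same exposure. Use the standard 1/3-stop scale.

Shutter speed: 1/160 → 1/125 → 1/100 → 1/80 → 1/60 → 1/50 — 1 2/3 stops slower (brighter).
Aperture: f/4 → f/3.5 → f/3.2 — 2/3 stop wider (brighter).
Net change so far: 2 1/3 stops brighter. Offset with the ISO: 320 → 250 → 200 → 160 → 125 → 100 → 80 → 64.

ISO 64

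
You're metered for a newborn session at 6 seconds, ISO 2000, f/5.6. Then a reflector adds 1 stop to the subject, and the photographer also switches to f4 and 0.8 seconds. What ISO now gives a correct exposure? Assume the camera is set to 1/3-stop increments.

Scene light: 1 stop brighter.
Aperture: f/5.6 → f/5 → f/4.5 → f/4 — 1 stop opened up (brighter).
Shutter speed: 6 → 5 → 4 → 3.2 → 2.5 → 2 → 1.6 → 1.3 → 1 → 0.8 — 3 stops faster (darker).
Net so far: 1 stop darker. ISO: 2000 → 2500 → 3200 → 4000.

ISO 4000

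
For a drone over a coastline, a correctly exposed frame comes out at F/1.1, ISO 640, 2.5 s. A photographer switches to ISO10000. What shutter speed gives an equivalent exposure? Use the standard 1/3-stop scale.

ISO: 640 → 800 → 1000 → 1250 → 1600 → 2000 → 2500 → 3200 → 4000 → 5000 → 6400 → 8000 → 10000 — 4 stops raised (brighter).
Need 4 stops darker from the shutter speed: 2.5 → 2 → 1.6 → 1.3 → 1 → 0.8 → 0.6 → 0.5 → 0.4 → 0.3 → 1/4 → 1/5 → 1/6.

1/6s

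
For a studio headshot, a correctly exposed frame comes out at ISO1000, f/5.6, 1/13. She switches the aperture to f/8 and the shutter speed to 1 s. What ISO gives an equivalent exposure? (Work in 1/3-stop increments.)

Aperture: f/5.6 → f/6.3 → f/7.1 → f/8 — 1 stop narrower (darker).
Shutter speed: 1/13 → 1/10 → 1/8 → 1/6 → 1/5 → 1/4 → 0.3 → 0.4 → 0.5 → 0.6 → 0.8 → 1 — 3 2/3 stops slower (brighter).
Net change so far: 2 2/3 stops brighter. Offset with the ISO: 1000 → 800 → 640 → 500 → 400 → 320 → 250 → 200 → 160.

ISO 160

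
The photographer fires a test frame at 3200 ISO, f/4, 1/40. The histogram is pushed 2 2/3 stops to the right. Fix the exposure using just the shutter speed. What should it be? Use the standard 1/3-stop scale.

1/250s

Overexposed by 2 2/3 stops → need 2 2/3 stops darker.
Shutter speed: 1/40 → 1/50 → 1/60 → 1/80 → 1/100 → 1/125 → 1/160 → 1/200 → 1/250.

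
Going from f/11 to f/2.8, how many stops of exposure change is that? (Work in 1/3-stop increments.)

f/11 → f/10 → f/9 → f/8 → f/7.1 → f/6.3 → f/5.6 → f/5 → f/4.5 → f/4 → f/3.5 → f/3.2 → f/2.8 — count the steps: 12 third-stops = 4 stops.

4 stops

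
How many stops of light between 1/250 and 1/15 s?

1/250 → 1/125 → 1/60 → 1/30 → 1/15 — count the steps: 4 stops.

4 stops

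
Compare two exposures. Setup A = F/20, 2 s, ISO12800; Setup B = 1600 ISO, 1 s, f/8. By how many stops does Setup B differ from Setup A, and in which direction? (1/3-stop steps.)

1 1/3 stops darker

Aperture: f/20 → f/18 → f/16 → f/14 → f/13 → f/11 → f/10 → f/9 → f/8 — 2 2/3 stops larger aperture (brighter).
Shutter speed: 2 → 1.6 → 1.3 → 1 — 1 stop faster (darker).
ISO: 12800 → 10000 → 8000 → 6400 → 5000 → 4000 → 3200 → 2500 → 2000 → 1600 — 3 stops lower (darker).
Net: +2 2/3 −1 −3 = −1 1/3 stops.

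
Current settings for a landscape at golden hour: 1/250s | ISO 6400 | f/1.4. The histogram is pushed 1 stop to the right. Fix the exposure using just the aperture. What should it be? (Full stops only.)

f/2

Overexposed by 1 stop → need 1 stop darker.
Aperture: f/1.4 → f/2.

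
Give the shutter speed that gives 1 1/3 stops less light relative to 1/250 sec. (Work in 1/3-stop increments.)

1/640s

Shutter speed: 1/250 → 1/320 → 1/400 → 1/500 → 1/640 — 1 1/3 stops shorter (darker).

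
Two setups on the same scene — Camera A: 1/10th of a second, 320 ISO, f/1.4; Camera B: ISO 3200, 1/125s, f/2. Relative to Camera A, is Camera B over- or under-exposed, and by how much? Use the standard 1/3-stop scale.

Aperture: f/1.4 → f/1.6 → f/1.8 → f/2 — 1 stop narrower (darker).
Shutter speed: 1/10 → 1/13 → 1/15 → 1/20 → 1/25 → 1/30 → 1/40 → 1/50 → 1/60 → 1/80 → 1/100 → 1/125 — 3 2/3 stops faster (darker).
ISO: 320 → 400 → 500 → 640 → 800 → 1000 → 1250 → 1600 → 2000 → 2500 → 3200 — 3 1/3 stops higher (brighter).
Net: −1 −3 2/3 +3 1/3 = −1 1/3 stops.

1 1/3 stops darker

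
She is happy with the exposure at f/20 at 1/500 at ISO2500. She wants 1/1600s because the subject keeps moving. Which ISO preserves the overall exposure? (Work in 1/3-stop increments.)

Shutter speed: 1/500 → 1/640 → 1/800 → 1/1000 → 1/1250 → 1/1600 — 1 2/3 stops faster (darker).
Need 1 2/3 stops brighter from the ISO: 2500 → 3200 → 4000 → 5000 → 6400 → 8000.

ISO 8000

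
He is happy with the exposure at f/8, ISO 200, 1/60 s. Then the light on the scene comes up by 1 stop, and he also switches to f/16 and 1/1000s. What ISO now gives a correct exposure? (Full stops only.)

Scene light: 1 stop brighter.
Aperture: f/8 → f/11 → f/16 — 2 stops smaller aperture (darker).
Shutter speed: 1/60 → 1/125 → 1/250 → 1/500 → 1/1000 — 4 stops shorter (darker).
Net so far: 5 stops darker. ISO: 200 → 400 → 800 → 1600 → 3200 → 6400.

ISO 6400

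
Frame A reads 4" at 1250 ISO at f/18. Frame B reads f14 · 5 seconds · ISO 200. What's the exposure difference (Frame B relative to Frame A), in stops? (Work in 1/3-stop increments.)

1 2/3 stops darker

Aperture: f/18 → f/16 → f/14 — 2/3 stop larger aperture (brighter).
Shutter speed: 4 → 5 — 1/3 stop slower (brighter).
ISO: 1250 → 1000 → 800 → 640 → 500 → 400 → 320 → 250 → 200 — 2 2/3 stops dropped (darker).
Net: +2/3 +1/3 −2 2/3 = −1 2/3 stops.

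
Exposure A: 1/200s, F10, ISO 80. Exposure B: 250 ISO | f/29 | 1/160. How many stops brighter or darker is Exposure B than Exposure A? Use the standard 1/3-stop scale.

1 stop darker

Aperture: f/10 → f/11 → f/13 → f/14 → f/16 → f/18 → f/20 → f/22 → f/25 → f/29 — 3 stops narrower (darker).
Shutter speed: 1/200 → 1/160 — 1/3 stop slower (brighter).
ISO: 80 → 100 → 125 → 160 → 200 → 250 — 1 2/3 stops raised (brighter).
Net: −3 +1/3 +1 2/3 = −1 stop.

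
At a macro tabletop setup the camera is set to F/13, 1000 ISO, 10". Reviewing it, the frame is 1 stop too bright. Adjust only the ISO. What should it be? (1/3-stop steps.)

Overexposed by 1 stop → need 1 stop darker.
ISO: 1000 → 800 → 640 → 500.

ISO 500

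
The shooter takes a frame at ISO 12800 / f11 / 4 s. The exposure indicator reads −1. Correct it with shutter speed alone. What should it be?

8 s

Underexposed by 1 stop → need 1 stop brighter.
Shutter speed: 4 → 8.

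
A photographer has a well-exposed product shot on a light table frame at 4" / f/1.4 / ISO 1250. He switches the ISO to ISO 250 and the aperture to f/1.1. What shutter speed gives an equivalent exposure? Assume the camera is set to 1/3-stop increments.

ISO: 1250 → 1000 → 800 → 640 → 500 → 400 → 320 → 250 — 2 1/3 stops dropped (darker).
Aperture: f/1.4 → f/1.2 → f/1.1 — 2/3 stop wider (brighter).
Net change so far: 1 2/3 stops darker. Offset with the shutter speed: 4 → 5 → 6 → 8 → 10 → 13.

13 s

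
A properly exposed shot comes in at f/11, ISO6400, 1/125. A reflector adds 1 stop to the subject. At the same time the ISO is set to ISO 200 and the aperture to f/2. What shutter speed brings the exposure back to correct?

Scene light: 1 stop brighter.
ISO: 6400 → 3200 → 1600 → 800 → 400 → 200 — 5 stops lower (darker).
Aperture: f/11 → f/8 → f/5.6 → f/4 → f/2.8 → f/2 — 5 stops opened up (brighter).
Net so far: 1 stop brighter. Shutter speed: 1/125 → 1/250.

1/250s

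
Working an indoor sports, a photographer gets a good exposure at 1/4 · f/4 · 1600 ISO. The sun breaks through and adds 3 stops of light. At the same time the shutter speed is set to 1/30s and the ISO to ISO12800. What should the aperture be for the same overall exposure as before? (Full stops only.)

Scene light: 3 stops brighter.
Shutter speed: 1/4 → 1/8 → 1/15 → 1/30 — 3 stops shorter (darker).
ISO: 1600 → 3200 → 6400 → 12800 — 3 stops raised (brighter).
Net so far: 3 stops brighter. Aperture: f/4 → f/5.6 → f/8 → f/11.

f/11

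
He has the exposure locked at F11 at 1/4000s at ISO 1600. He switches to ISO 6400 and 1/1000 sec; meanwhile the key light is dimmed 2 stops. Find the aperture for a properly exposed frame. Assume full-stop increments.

Scene light: 2 stops darker.
ISO: 1600 → 3200 → 6400 — 2 stops raised (brighter).
Shutter speed: 1/4000 → 1/2000 → 1/1000 — 2 stops slower (brighter).
Net so far: 2 stops brighter. Aperture: f/11 → f/16 → f/22.

f/22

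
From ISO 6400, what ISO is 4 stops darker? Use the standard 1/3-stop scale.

ISO 400

ISO: 6400 → 5000 → 4000 → 3200 → 2500 → 2000 → 1600 → 1250 → 1000 → 800 → 640 → 500 → 400 — 4 stops dropped (darker).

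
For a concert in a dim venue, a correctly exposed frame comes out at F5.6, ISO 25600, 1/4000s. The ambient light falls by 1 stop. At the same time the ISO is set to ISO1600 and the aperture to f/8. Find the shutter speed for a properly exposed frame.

Scene light: 1 stop darker.
ISO: 25600 → 12800 → 6400 → 3200 → 1600 — 4 stops lower (darker).
Aperture: f/5.6 → f/8 — 1 stop stopped down (darker).
Net so far: 6 stops darker. Shutter speed: 1/4000 → 1/2000 → 1/1000 → 1/500 → 1/250 → 1/125 → 1/60.

1/60s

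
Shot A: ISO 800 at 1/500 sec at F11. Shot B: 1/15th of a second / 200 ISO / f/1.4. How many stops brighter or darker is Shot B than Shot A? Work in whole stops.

Aperture: f/11 → f/8 → f/5.6 → f/4 → f/2.8 → f/2 → f/1.4 — 6 stops larger aperture (brighter).
Shutter speed: 1/500 → 1/250 → 1/125 → 1/60 → 1/30 → 1/15 — 5 stops slower (brighter).
ISO: 800 → 400 → 200 — 2 stops dropped (darker).
Net: +6 +5 −2 = +9 stops.

9 stops brighter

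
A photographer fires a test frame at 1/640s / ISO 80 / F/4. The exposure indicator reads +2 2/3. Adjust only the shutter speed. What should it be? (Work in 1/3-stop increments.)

Overexposed by 2 2/3 stops → need 2 2/3 stops darker.
Shutter speed: 1/640 → 1/800 → 1/1000 → 1/1250 → 1/1600 → 1/2000 → 1/2500 → 1/3200 → 1/4000.

1/4000s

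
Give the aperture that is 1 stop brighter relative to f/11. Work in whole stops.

Aperture: f/11 → f/8 — 1 stop wider (brighter).

f/8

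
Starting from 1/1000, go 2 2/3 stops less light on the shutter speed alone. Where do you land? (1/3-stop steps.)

Shutter speed: 1/1000 → 1/1250 → 1/1600 → 1/2000 → 1/2500 → 1/3200 → 1/4000 → 1/5000 → 1/6400 — 2 2/3 stops shorter (darker).

1/6400s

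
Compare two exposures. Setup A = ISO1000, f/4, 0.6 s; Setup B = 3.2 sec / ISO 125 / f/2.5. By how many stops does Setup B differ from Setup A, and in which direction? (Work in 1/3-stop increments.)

Aperture: f/4 → f/3.5 → f/3.2 → f/2.8 → f/2.5 — 1 1/3 stops larger aperture (brighter).
Shutter speed: 0.6 → 0.8 → 1 → 1.3 → 1.6 → 2 → 2.5 → 3.2 — 2 1/3 stops slower (brighter).
ISO: 1000 → 800 → 640 → 500 → 400 → 320 → 250 → 200 → 160 → 125 — 3 stops dropped (darker).
Net: +1 1/3 +2 1/3 −3 = +2/3 stops.

2/3 stop brighter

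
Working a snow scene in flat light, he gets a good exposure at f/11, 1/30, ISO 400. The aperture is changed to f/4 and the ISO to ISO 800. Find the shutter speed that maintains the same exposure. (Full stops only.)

Aperture: f/11 → f/8 → f/5.6 → f/4 — 3 stops larger aperture (brighter).
ISO: 400 → 800 — 1 stop raised (brighter).
Net change so far: 4 stops brighter. Offset with the shutter speed: 1/30 → 1/60 → 1/125 → 1/250 → 1/500.

1/500s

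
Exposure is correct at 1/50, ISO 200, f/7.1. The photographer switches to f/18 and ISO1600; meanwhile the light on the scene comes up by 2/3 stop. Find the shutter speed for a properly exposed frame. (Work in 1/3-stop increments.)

Scene light: 2/3 stop brighter.
Aperture: f/7.1 → f/8 → f/9 → f/10 → f/11 → f/13 → f/14 → f/16 → f/18 — 2 2/3 stops narrower (darker).
ISO: 200 → 250 → 320 → 400 → 500 → 640 → 800 → 1000 → 1250 → 1600 — 3 stops raised (brighter).
Net so far: 1 stop brighter. Shutter speed: 1/50 → 1/60 → 1/80 → 1/100.

1/100s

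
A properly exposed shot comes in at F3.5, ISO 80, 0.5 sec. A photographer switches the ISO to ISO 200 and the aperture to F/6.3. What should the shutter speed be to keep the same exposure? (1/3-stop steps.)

0.6 s

ISO: 80 → 100 → 125 → 160 → 200 — 1 1/3 stops higher (brighter).
Aperture: f/3.5 → f/4 → f/4.5 → f/5 → f/5.6 → f/6.3 — 1 2/3 stops narrower (darker).
Net change so far: 1/3 stop darker. Offset with the shutter speed: 0.5 → 0.6.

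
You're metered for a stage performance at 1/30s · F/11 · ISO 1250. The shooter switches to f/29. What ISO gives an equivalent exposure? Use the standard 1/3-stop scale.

ISO 8000

Aperture: f/11 → f/13 → f/14 → f/16 → f/18 → f/20 → f/22 → f/25 → f/29 — 2 2/3 stops smaller aperture (darker).
Need 2 2/3 stops brighter from the ISO: 1250 → 1600 → 2000 → 2500 → 3200 → 4000 → 5000 → 6400 → 8000.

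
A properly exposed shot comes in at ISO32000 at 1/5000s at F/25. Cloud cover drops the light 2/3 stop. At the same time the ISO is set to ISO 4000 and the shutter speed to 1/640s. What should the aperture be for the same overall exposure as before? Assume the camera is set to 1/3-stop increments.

f/20

Scene light: 2/3 stop darker.
ISO: 32000 → 25600 → 20000 → 16000 → 12800 → 10000 → 8000 → 6400 → 5000 → 4000 — 3 stops dropped (darker).
Shutter speed: 1/5000 → 1/4000 → 1/3200 → 1/2500 → 1/2000 → 1/1600 → 1/1250 → 1/1000 → 1/800 → 1/640 — 3 stops longer (brighter).
Net so far: 2/3 stop darker. Aperture: f/25 → f/22 → f/20.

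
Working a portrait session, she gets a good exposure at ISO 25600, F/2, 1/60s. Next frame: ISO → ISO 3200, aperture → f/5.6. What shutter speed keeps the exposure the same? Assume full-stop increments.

1 s

ISO: 25600 → 12800 → 6400 → 3200 — 3 stops dropped (darker).
Aperture: f/2 → f/2.8 → f/4 → f/5.6 — 3 stops stopped down (darker).
Net change so far: 6 stops darker. Offset with the shutter speed: 1/60 → 1/30 → 1/15 → 1/8 → 1/4 → 1/2 → 1.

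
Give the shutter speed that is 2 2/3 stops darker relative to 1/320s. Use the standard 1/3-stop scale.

Shutter speed: 1/320 → 1/400 → 1/500 → 1/640 → 1/800 → 1/1000 → 1/1250 → 1/1600 → 1/2000 — 2 2/3 stops shorter (darker).

1/2000s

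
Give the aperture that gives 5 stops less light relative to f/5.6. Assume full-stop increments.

f/32

Aperture: f/5.6 → f/8 → f/11 → f/16 → f/22 → f/32 — 5 stops narrower (darker).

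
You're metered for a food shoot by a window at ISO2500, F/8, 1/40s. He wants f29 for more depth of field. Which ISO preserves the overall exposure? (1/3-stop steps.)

ISO 32000

Aperture: f/8 → f/9 → f/10 → f/11 → f/13 → f/14 → f/16 → f/18 → f/20 → f/22 → f/25 → f/29 — 3 2/3 stops narrower (darker).
Need 3 2/3 stops brighter from the ISO: 2500 → 3200 → 4000 → 5000 → 6400 → 8000 → 10000 → 12800 → 16000 → 20000 → 25600 → 32000.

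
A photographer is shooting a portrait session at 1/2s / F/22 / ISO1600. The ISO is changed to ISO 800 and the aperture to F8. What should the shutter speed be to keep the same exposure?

ISO: 1600 → 800 — 1 stop lower (darker).
Aperture: f/22 → f/16 → f/11 → f/8 — 3 stops wider (brighter).
Net change so far: 2 stops brighter. Offset with the shutter speed: 1/2 → 1/4 → 1/8.

1/8s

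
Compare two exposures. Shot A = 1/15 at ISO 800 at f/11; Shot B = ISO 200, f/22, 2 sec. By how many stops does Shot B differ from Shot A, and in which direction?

1 stop brighter

Aperture: f/11 → f/16 → f/22 — 2 stops stopped down (darker).
Shutter speed: 1/15 → 1/8 → 1/4 → 1/2 → 1 → 2 — 5 stops slower (brighter).
ISO: 800 → 400 → 200 — 2 stops lower (darker).
Net: −2 +5 −2 = +1 stop.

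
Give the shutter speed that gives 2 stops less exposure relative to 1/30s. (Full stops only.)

1/125s

Shutter speed: 1/30 → 1/60 → 1/125 — 2 stops shorter (darker).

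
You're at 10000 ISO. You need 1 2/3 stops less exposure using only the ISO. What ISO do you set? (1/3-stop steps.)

ISO 3200

ISO: 10000 → 8000 → 6400 → 5000 → 4000 → 3200 — 1 2/3 stops lower (darker).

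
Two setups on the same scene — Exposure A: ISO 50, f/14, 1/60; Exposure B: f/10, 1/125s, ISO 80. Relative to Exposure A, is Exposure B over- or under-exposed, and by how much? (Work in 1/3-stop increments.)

Aperture: f/14 → f/13 → f/11 → f/10 — 1 stop opened up (brighter).
Shutter speed: 1/60 → 1/80 → 1/100 → 1/125 — 1 stop shorter (darker).
ISO: 50 → 64 → 80 — 2/3 stop higher (brighter).
Net: +1 −1 +2/3 = +2/3 stops.

2/3 stop brighter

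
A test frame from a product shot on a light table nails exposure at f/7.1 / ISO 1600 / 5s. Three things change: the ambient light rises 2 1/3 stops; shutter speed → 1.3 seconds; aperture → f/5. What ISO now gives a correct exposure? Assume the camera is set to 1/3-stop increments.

Scene light: 2 1/3 stops brighter.
Shutter speed: 5 → 4 → 3.2 → 2.5 → 2 → 1.6 → 1.3 — 2 stops shorter (darker).
Aperture: f/7.1 → f/6.3 → f/5.6 → f/5 — 1 stop wider (brighter).
Net so far: 1 1/3 stops brighter. ISO: 1600 → 1250 → 1000 → 800 → 640.

ISO 640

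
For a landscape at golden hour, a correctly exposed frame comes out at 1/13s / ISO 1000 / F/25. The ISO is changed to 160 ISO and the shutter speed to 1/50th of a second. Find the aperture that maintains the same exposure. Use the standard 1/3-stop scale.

f/5

ISO: 1000 → 800 → 640 → 500 → 400 → 320 → 250 → 200 → 160 — 2 2/3 stops lower (darker).
Shutter speed: 1/13 → 1/15 → 1/20 → 1/25 → 1/30 → 1/40 → 1/50 — 2 stops shorter (darker).
Net change so far: 4 2/3 stops darker. Offset with the aperture: f/25 → f/22 → f/20 → f/18 → f/16 → f/14 → f/13 → f/11 → f/10 → f/9 → f/8 → f/7.1 → f/6.3 → f/5.6 → f/5.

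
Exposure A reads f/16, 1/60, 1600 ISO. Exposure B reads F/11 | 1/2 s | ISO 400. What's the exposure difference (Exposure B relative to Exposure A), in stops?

4 stops brighter

Aperture: f/16 → f/11 — 1 stop opened up (brighter).
Shutter speed: 1/60 → 1/30 → 1/15 → 1/8 → 1/4 → 1/2 — 5 stops slower (brighter).
ISO: 1600 → 800 → 400 — 2 stops dropped (darker).
Net: +1 +5 −2 = +4 stops.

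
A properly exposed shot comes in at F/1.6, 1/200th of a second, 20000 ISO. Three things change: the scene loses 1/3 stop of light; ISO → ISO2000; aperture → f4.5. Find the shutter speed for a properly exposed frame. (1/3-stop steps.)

Scene light: 1/3 stop darker.
ISO: 20000 → 16000 → 12800 → 10000 → 8000 → 6400 → 5000 → 4000 → 3200 → 2500 → 2000 — 3 1/3 stops lower (darker).
Aperture: f/1.6 → f/1.8 → f/2 → f/2.2 → f/2.5 → f/2.8 → f/3.2 → f/3.5 → f/4 → f/4.5 — 3 stops narrower (darker).
Net so far: 6 2/3 stops darker. Shutter speed: 1/200 → 1/160 → 1/125 → 1/100 → 1/80 → 1/60 → 1/50 → 1/40 → 1/30 → 1/25 → 1/20 → 1/15 → 1/13 → 1/10 → 1/8 → 1/6 → 1/5 → 1/4 → 0.3 → 0.4 → 0.5.

0.5 s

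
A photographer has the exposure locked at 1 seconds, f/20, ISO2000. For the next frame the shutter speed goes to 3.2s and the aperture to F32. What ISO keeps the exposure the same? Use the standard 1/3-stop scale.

ISO 1600

Shutter speed: 1 → 1.3 → 1.6 → 2 → 2.5 → 3.2 — 1 2/3 stops longer (brighter).
Aperture: f/20 → f/22 → f/25 → f/29 → f/32 — 1 1/3 stops narrower (darker).
Net change so far: 1/3 stop brighter. Offset with the ISO: 2000 → 1600.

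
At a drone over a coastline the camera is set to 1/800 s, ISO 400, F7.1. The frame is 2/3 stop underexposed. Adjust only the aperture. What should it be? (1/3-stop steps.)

f/5.6

Underexposed by 2/3 stop → need 2/3 stop brighter.
Aperture: f/7.1 → f/6.3 → f/5.6.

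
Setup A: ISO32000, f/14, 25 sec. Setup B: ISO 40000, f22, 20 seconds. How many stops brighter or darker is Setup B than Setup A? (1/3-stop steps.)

1 1/3 stops darker

Aperture: f/14 → f/16 → f/18 → f/20 → f/22 — 1 1/3 stops stopped down (darker).
Shutter speed: 25 → 20 — 1/3 stop faster (darker).
ISO: 32000 → 40000 — 1/3 stop raised (brighter).
Net: −1 1/3 −1/3 +1/3 = −1 1/3 stops.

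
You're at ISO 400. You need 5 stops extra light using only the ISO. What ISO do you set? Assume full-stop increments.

ISO 12800

ISO: 400 → 800 → 1600 → 3200 → 6400 → 12800 — 5 stops raised (brighter).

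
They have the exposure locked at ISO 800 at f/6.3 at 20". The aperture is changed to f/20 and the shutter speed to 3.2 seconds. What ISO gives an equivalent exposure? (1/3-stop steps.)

ISO 51200

Aperture: f/6.3 → f/7.1 → f/8 → f/9 → f/10 → f/11 → f/13 → f/14 → f/16 → f/18 → f/20 — 3 1/3 stops narrower (darker).
Shutter speed: 20 → 15 → 13 → 10 → 8 → 6 → 5 → 4 → 3.2 — 2 2/3 stops shorter (darker).
Net change so far: 6 stops darker. Offset with the ISO: 800 → 1000 → 1250 → 1600 → 2000 → 2500 → 3200 → 4000 → 5000 → 6400 → 8000 → 10000 → 12800 → 16000 → 20000 → 25600 → 32000 → 40000 → 51200.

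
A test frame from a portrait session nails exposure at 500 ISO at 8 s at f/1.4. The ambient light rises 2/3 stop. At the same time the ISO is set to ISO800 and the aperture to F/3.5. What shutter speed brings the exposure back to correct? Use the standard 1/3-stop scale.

20 s

Scene light: 2/3 stop brighter.
ISO: 500 → 640 → 800 — 2/3 stop raised (brighter).
Aperture: f/1.4 → f/1.6 → f/1.8 → f/2 → f/2.2 → f/2.5 → f/2.8 → f/3.2 → f/3.5 — 2 2/3 stops narrower (darker).
Net so far: 1 1/3 stops darker. Shutter speed: 8 → 10 → 13 → 15 → 20.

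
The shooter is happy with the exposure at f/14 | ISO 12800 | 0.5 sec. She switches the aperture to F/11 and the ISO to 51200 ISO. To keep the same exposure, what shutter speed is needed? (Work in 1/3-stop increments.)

1/13s

Aperture: f/14 → f/13 → f/11 — 2/3 stop larger aperture (brighter).
ISO: 12800 → 16000 → 20000 → 25600 → 32000 → 40000 → 51200 — 2 stops higher (brighter).
Net change so far: 2 2/3 stops brighter. Offset with the shutter speed: 0.5 → 0.4 → 0.3 → 1/4 → 1/5 → 1/6 → 1/8 → 1/10 → 1/13.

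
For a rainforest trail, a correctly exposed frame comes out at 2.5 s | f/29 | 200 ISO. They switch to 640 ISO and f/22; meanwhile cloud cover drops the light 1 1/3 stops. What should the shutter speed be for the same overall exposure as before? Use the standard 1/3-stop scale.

Scene light: 1 1/3 stops darker.
ISO: 200 → 250 → 320 → 400 → 500 → 640 — 1 2/3 stops higher (brighter).
Aperture: f/29 → f/25 → f/22 — 2/3 stop larger aperture (brighter).
Net so far: 1 stop brighter. Shutter speed: 2.5 → 2 → 1.6 → 1.3.

1.3 s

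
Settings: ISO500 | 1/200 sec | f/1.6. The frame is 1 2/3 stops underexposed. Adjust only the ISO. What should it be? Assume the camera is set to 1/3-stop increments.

ISO 1600

Underexposed by 1 2/3 stops → need 1 2/3 stops brighter.
ISO: 500 → 640 → 800 → 1000 → 1250 → 1600.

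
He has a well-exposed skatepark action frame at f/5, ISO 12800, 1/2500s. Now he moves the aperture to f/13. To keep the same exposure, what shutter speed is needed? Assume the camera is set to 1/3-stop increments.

1/400s

Aperture: f/5 → f/5.6 → f/6.3 → f/7.1 → f/8 → f/9 → f/10 → f/11 → f/13 — 2 2/3 stops stopped down (darker).
Need 2 2/3 stops brighter from the shutter speed: 1/2500 → 1/2000 → 1/1600 → 1/1250 → 1/1000 → 1/800 → 1/640 → 1/500 → 1/400.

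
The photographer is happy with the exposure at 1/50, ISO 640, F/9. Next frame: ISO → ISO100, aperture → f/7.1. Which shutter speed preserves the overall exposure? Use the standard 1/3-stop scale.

ISO: 640 → 500 → 400 → 320 → 250 → 200 → 160 → 125 → 100 — 2 2/3 stops lower (darker).
Aperture: f/9 → f/8 → f/7.1 — 2/3 stop larger aperture (brighter).
Net change so far: 2 stops darker. Offset with the shutter speed: 1/50 → 1/40 → 1/30 → 1/25 → 1/20 → 1/15 → 1/13.

1/13s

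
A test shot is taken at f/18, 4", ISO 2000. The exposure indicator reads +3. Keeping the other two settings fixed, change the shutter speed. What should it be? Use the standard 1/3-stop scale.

Overexposed by 3 stops → need 3 stops darker.
Shutter speed: 4 → 3.2 → 2.5 → 2 → 1.6 → 1.3 → 1 → 0.8 → 0.6 → 0.5.

0.5 s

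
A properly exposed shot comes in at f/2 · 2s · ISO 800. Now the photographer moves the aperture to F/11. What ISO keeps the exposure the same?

Aperture: f/2 → f/2.8 → f/4 → f/5.6 → f/8 → f/11 — 5 stops smaller aperture (darker).
Need 5 stops brighter from the ISO: 800 → 1600 → 3200 → 6400 → 12800 → 25600.

ISO 25600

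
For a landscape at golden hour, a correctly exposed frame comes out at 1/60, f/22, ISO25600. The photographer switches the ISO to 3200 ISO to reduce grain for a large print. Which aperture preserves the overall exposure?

ISO: 25600 → 12800 → 6400 → 3200 — 3 stops lower (darker).
Need 3 stops brighter from the aperture: f/22 → f/16 → f/11 → f/8.

f/8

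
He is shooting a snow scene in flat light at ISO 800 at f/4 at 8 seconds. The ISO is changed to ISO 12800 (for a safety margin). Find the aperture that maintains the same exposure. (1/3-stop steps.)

f/16

ISO: 800 → 1000 → 1250 → 1600 → 2000 → 2500 → 3200 → 4000 → 5000 → 6400 → 8000 → 10000 → 12800 — 4 stops higher (brighter).
Need 4 stops darker from the aperture: f/4 → f/4.5 → f/5 → f/5.6 → f/6.3 → f/7.1 → f/8 → f/9 → f/10 → f/11 → f/13 → f/14 → f/16.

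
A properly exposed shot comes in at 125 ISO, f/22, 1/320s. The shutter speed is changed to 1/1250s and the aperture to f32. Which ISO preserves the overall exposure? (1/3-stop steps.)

ISO 1000

Shutter speed: 1/320 → 1/400 → 1/500 → 1/640 → 1/800 → 1/1000 → 1/1250 — 2 stops faster (darker).
Aperture: f/22 → f/25 → f/29 → f/32 — 1 stop stopped down (darker).
Net change so far: 3 stops darker. Offset with the ISO: 125 → 160 → 200 → 250 → 320 → 400 → 500 → 640 → 800 → 1000.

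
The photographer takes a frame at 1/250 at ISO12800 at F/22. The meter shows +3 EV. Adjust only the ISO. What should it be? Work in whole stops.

ISO 1600

Overexposed by 3 stops → need 3 stops darker.
ISO: 12800 → 6400 → 3200 → 1600.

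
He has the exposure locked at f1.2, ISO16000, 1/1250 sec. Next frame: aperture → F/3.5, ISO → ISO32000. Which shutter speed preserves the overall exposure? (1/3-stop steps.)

Aperture: f/1.2 → f/1.4 → f/1.6 → f/1.8 → f/2 → f/2.2 → f/2.5 → f/2.8 → f/3.2 → f/3.5 — 3 stops narrower (darker).
ISO: 16000 → 20000 → 25600 → 32000 — 1 stop raised (brighter).
Net change so far: 2 stops darker. Offset with the shutter speed: 1/1250 → 1/1000 → 1/800 → 1/640 → 1/500 → 1/400 → 1/320.

1/320s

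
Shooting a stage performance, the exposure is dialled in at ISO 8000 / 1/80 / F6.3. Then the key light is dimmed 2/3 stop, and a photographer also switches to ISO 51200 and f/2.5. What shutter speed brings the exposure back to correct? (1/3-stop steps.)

1/2000s

Scene light: 2/3 stop darker.
ISO: 8000 → 10000 → 12800 → 16000 → 20000 → 25600 → 32000 → 40000 → 51200 — 2 2/3 stops raised (brighter).
Aperture: f/6.3 → f/5.6 → f/5 → f/4.5 → f/4 → f/3.5 → f/3.2 → f/2.8 → f/2.5 — 2 2/3 stops wider (brighter).
Net so far: 4 2/3 stops brighter. Shutter speed: 1/80 → 1/100 → 1/125 → 1/160 → 1/200 → 1/250 → 1/320 → 1/400 → 1/500 → 1/640 → 1/800 → 1/1000 → 1/1250 → 1/1600 → 1/2000.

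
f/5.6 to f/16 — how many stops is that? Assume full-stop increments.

3 stops

f/5.6 → f/8 → f/11 → f/16 — count the steps: 3 stops.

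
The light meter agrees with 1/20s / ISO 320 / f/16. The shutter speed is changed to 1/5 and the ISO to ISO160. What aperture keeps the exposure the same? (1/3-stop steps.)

Shutter speed: 1/20 → 1/15 → 1/13 → 1/10 → 1/8 → 1/6 → 1/5 — 2 stops longer (brighter).
ISO: 320 → 250 → 200 → 160 — 1 stop dropped (darker).
Net change so far: 1 stop brighter. Offset with the aperture: f/16 → f/18 → f/20 → f/22.

f/22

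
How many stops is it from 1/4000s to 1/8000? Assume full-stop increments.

1 stop

1/4000 → 1/8000 — count the steps: 1 stop.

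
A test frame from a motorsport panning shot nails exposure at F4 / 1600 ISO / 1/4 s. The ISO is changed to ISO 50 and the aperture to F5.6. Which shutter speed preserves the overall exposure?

ISO: 1600 → 800 → 400 → 200 → 100 → 50 — 5 stops dropped (darker).
Aperture: f/4 → f/5.6 — 1 stop stopped down (darker).
Net change so far: 6 stops darker. Offset with the shutter speed: 1/4 → 1/2 → 1 → 2 → 4 → 8 → 15.

15 s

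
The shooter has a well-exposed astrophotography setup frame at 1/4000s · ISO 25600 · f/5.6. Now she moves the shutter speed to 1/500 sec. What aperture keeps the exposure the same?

f/16

Shutter speed: 1/4000 → 1/2000 → 1/1000 → 1/500 — 3 stops slower (brighter).
Need 3 stops darker from the aperture: f/5.6 → f/8 → f/11 → f/16.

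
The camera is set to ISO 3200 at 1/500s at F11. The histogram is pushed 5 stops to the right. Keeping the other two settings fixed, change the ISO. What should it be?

Overexposed by 5 stops → need 5 stops darker.
ISO: 3200 → 1600 → 800 → 400 → 200 → 100.

ISO 100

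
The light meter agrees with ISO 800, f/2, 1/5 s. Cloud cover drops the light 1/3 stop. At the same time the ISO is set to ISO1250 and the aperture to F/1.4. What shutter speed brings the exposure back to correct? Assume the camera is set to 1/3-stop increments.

1/13s

Scene light: 1/3 stop darker.
ISO: 800 → 1000 → 1250 — 2/3 stop higher (brighter).
Aperture: f/2 → f/1.8 → f/1.6 → f/1.4 — 1 stop opened up (brighter).
Net so far: 1 1/3 stops brighter. Shutter speed: 1/5 → 1/6 → 1/8 → 1/10 → 1/13.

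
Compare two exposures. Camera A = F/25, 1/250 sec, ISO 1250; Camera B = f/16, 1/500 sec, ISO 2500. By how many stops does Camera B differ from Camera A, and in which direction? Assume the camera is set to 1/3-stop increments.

1 1/3 stops brighter

Aperture: f/25 → f/22 → f/20 → f/18 → f/16 — 1 1/3 stops wider (brighter).
Shutter speed: 1/250 → 1/320 → 1/400 → 1/500 — 1 stop faster (darker).
ISO: 1250 → 1600 → 2000 → 2500 — 1 stop higher (brighter).
Net: +1 1/3 −1 +1 = +1 1/3 stops.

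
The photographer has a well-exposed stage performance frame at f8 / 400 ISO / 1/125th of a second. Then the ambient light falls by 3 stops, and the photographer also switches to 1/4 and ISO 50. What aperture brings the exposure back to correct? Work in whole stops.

Scene light: 3 stops darker.
Shutter speed: 1/125 → 1/60 → 1/30 → 1/15 → 1/8 → 1/4 — 5 stops slower (brighter).
ISO: 400 → 200 → 100 → 50 — 3 stops dropped (darker).
Net so far: 1 stop darker. Aperture: f/8 → f/5.6.

f/5.6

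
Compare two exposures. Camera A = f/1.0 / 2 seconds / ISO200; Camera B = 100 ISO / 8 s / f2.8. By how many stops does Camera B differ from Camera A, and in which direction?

2 stops darker

Aperture: f/1.0 → f/1.4 → f/2 → f/2.8 — 3 stops smaller aperture (darker).
Shutter speed: 2 → 4 → 8 — 2 stops longer (brighter).
ISO: 200 → 100 — 1 stop lower (darker).
Net: −3 +2 −1 = −2 stops.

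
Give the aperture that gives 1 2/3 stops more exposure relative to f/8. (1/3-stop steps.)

f/4.5

Aperture: f/8 → f/7.1 → f/6.3 → f/5.6 → f/5 → f/4.5 — 1 2/3 stops larger aperture (brighter).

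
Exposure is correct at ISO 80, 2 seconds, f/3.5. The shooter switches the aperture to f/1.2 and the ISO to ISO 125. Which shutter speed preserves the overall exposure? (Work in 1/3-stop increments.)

Aperture: f/3.5 → f/3.2 → f/2.8 → f/2.5 → f/2.2 → f/2 → f/1.8 → f/1.6 → f/1.4 → f/1.2 — 3 stops larger aperture (brighter).
ISO: 80 → 100 → 125 — 2/3 stop higher (brighter).
Net change so far: 3 2/3 stops brighter. Offset with the shutter speed: 2 → 1.6 → 1.3 → 1 → 0.8 → 0.6 → 0.5 → 0.4 → 0.3 → 1/4 → 1/5 → 1/6.

1/6s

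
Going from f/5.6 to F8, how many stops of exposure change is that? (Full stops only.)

f/5.6 → f/8 — count the steps: 1 stop.

1 stop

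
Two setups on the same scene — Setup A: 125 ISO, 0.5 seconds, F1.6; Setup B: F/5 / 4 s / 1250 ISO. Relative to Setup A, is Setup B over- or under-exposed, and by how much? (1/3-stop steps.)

3 stops brighter

Aperture: f/1.6 → f/1.8 → f/2 → f/2.2 → f/2.5 → f/2.8 → f/3.2 → f/3.5 → f/4 → f/4.5 → f/5 — 3 1/3 stops narrower (darker).
Shutter speed: 0.5 → 0.6 → 0.8 → 1 → 1.3 → 1.6 → 2 → 2.5 → 3.2 → 4 — 3 stops slower (brighter).
ISO: 125 → 160 → 200 → 250 → 320 → 400 → 500 → 640 → 800 → 1000 → 1250 — 3 1/3 stops higher (brighter).
Net: −3 1/3 +3 +3 1/3 = +3 stops.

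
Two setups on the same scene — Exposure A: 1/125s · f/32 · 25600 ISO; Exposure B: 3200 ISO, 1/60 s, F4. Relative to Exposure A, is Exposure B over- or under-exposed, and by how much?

4 stops brighter

Aperture: f/32 → f/22 → f/16 → f/11 → f/8 → f/5.6 → f/4 — 6 stops wider (brighter).
Shutter speed: 1/125 → 1/60 — 1 stop slower (brighter).
ISO: 25600 → 12800 → 6400 → 3200 — 3 stops lower (darker).
Net: +6 +1 −3 = +4 stops.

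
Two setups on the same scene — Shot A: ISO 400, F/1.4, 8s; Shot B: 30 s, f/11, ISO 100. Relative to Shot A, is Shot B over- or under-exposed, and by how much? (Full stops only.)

6 stops darker

Aperture: f/1.4 → f/2 → f/2.8 → f/4 → f/5.6 → f/8 → f/11 — 6 stops stopped down (darker).
Shutter speed: 8 → 15 → 30 — 2 stops longer (brighter).
ISO: 400 → 200 → 100 — 2 stops lower (darker).
Net: −6 +2 −2 = −6 stops.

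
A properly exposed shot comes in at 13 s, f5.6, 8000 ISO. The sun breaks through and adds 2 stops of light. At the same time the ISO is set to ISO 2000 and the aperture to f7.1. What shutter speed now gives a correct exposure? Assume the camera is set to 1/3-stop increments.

20 s

Scene light: 2 stops brighter.
ISO: 8000 → 6400 → 5000 → 4000 → 3200 → 2500 → 2000 — 2 stops dropped (darker).
Aperture: f/5.6 → f/6.3 → f/7.1 — 2/3 stop stopped down (darker).
Net so far: 2/3 stop darker. Shutter speed: 13 → 15 → 20.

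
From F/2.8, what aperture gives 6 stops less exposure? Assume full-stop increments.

f/22

Aperture: f/2.8 → f/4 → f/5.6 → f/8 → f/11 → f/16 → f/22 — 6 stops smaller aperture (darker).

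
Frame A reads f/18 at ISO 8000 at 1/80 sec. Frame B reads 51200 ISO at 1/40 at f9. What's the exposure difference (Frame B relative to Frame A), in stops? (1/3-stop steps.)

Aperture: f/18 → f/16 → f/14 → f/13 → f/11 → f/10 → f/9 — 2 stops opened up (brighter).
Shutter speed: 1/80 → 1/60 → 1/50 → 1/40 — 1 stop longer (brighter).
ISO: 8000 → 10000 → 12800 → 16000 → 20000 → 25600 → 32000 → 40000 → 51200 — 2 2/3 stops higher (brighter).
Net: +2 +1 +2 2/3 = +5 2/3 stops.

5 2/3 stops brighter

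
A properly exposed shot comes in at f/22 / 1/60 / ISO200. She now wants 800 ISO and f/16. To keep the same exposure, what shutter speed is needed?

1/500s

ISO: 200 → 400 → 800 — 2 stops higher (brighter).
Aperture: f/22 → f/16 — 1 stop larger aperture (brighter).
Net change so far: 3 stops brighter. Offset with the shutter speed: 1/60 → 1/125 → 1/250 → 1/500.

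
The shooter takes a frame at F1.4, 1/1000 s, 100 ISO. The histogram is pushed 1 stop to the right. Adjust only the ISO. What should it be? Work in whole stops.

Overexposed by 1 stop → need 1 stop darker.
ISO: 100 → 50.

ISO 50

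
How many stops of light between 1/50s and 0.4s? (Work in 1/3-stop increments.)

4 1/3 stops

1/50 → 1/40 → 1/30 → 1/25 → 1/20 → 1/15 → 1/13 → 1/10 → 1/8 → 1/6 → 1/5 → 1/4 → 0.3 → 0.4 — count the steps: 13 third-stops = 4 1/3 stops.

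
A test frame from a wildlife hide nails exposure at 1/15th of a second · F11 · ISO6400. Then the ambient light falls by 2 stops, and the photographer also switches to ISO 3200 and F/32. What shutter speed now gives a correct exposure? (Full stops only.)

4 s

Scene light: 2 stops darker.
ISO: 6400 → 3200 — 1 stop lower (darker).
Aperture: f/11 → f/16 → f/22 → f/32 — 3 stops narrower (darker).
Net so far: 6 stops darker. Shutter speed: 1/15 → 1/8 → 1/4 → 1/2 → 1 → 2 → 4.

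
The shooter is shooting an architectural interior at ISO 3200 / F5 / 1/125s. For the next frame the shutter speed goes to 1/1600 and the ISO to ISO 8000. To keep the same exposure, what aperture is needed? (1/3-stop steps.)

Shutter speed: 1/125 → 1/160 → 1/200 → 1/250 → 1/320 → 1/400 → 1/500 → 1/640 → 1/800 → 1/1000 → 1/1250 → 1/1600 — 3 2/3 stops shorter (darker).
ISO: 3200 → 4000 → 5000 → 6400 → 8000 — 1 1/3 stops raised (brighter).
Net change so far: 2 1/3 stops darker. Offset with the aperture: f/5 → f/4.5 → f/4 → f/3.5 → f/3.2 → f/2.8 → f/2.5 → f/2.2.

f/2.2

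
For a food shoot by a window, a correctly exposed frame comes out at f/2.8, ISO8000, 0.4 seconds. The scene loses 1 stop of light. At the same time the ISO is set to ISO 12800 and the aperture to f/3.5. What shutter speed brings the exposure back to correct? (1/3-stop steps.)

Scene light: 1 stop darker.
ISO: 8000 → 10000 → 12800 — 2/3 stop raised (brighter).
Aperture: f/2.8 → f/3.2 → f/3.5 — 2/3 stop narrower (darker).
Net so far: 1 stop darker. Shutter speed: 0.4 → 0.5 → 0.6 → 0.8.

0.8 s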